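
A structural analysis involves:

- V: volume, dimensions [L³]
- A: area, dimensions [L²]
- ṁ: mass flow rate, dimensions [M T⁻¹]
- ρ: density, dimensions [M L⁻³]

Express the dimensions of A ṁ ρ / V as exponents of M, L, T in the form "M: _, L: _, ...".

Collect each base-dimension exponent across the product:
  M: −(0) + (0) + (1) + (1) = 2
  L: −(3) + (2) + (0) + (-3) = -4
  T: −(0) + (0) + (-1) + (0) = -1
So the dimensions are [M² L⁻⁴ T⁻¹].

M: 2, L: -4, T: -1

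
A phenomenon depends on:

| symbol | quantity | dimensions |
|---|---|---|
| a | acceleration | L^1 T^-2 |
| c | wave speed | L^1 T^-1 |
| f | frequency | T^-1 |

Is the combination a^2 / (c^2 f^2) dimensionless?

yes

Sum the exponent of each base dimension across the product:
  M: 2·[a]_M − 2·[c]_M − 2·[f]_M = 2·(0) − 2·(0) − 2·(0) = 0
  L: 2·[a]_L − 2·[c]_L − 2·[f]_L = 2·(1) − 2·(1) − 2·(0) = 0
  T: 2·[a]_T − 2·[c]_T − 2·[f]_T = 2·(-2) − 2·(-1) − 2·(-1) = 0
All base exponents vanish — dimensionless.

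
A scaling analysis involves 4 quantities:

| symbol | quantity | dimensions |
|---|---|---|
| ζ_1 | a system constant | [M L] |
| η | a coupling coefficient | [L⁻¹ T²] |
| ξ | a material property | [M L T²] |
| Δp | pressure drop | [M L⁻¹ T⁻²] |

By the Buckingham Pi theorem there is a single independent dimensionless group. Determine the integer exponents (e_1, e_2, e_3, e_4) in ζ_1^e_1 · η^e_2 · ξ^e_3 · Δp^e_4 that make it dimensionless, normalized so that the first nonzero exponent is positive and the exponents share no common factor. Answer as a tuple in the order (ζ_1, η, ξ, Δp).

M: e_1·(1) + e_2·(0) + e_3·(1) + e_4·(1) = 0
L: e_1·(1) + e_2·(-1) + e_3·(1) + e_4·(-1) = 0
T: e_1·(0) + e_2·(2) + e_3·(2) + e_4·(-2) = 0
Solving this homogeneous linear system for the smallest-integer solution (first nonzero entry positive) gives (4, 2, -3, -1).

(4, 2, -3, -1)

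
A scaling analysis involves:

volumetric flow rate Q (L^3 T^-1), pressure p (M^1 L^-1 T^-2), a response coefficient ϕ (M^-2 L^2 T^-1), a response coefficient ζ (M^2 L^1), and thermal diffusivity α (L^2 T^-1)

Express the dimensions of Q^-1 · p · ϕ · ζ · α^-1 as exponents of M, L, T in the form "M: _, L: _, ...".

Collect each base-dimension exponent across the product:
  M: −(0) + (1) + (-2) + (2) − (0) = 1
  L: −(3) + (-1) + (2) + (1) − (2) = -3
  T: −(-1) + (-2) + (-1) + (0) − (-1) = -1
So the dimensions are [M L⁻³ T⁻¹].

M: 1, L: -3, T: -1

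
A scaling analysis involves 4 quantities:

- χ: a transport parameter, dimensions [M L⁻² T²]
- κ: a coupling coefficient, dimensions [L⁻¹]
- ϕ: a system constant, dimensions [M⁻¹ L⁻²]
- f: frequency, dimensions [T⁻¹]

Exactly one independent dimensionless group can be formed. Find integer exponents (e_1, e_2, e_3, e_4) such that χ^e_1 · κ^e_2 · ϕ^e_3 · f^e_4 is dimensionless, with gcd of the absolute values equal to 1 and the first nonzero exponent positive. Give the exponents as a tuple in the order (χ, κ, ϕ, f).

M: e_1·(1) + e_2·(0) + e_3·(-1) + e_4·(0) = 0
L: e_1·(-2) + e_2·(-1) + e_3·(-2) + e_4·(0) = 0
T: e_1·(2) + e_2·(0) + e_3·(0) + e_4·(-1) = 0
Solving this homogeneous linear system for the smallest-integer solution (first nonzero entry positive) gives (1, -4, 1, 2).

(1, -4, 1, 2)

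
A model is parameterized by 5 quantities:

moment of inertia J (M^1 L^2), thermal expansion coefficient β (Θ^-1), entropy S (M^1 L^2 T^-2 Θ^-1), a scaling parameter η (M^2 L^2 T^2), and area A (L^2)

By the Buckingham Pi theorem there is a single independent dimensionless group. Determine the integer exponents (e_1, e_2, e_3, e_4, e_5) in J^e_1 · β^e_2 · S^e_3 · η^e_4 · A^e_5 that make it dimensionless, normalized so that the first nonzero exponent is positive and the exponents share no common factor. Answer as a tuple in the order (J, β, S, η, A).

(3, 1, -1, -1, -1)

M: e_1·(1) + e_2·(0) + e_3·(1) + e_4·(2) + e_5·(0) = 0
L: e_1·(2) + e_2·(0) + e_3·(2) + e_4·(2) + e_5·(2) = 0
T: e_1·(0) + e_2·(0) + e_3·(-2) + e_4·(2) + e_5·(0) = 0
Θ: e_1·(0) + e_2·(-1) + e_3·(-1) + e_4·(0) + e_5·(0) = 0
Solving this homogeneous linear system for the smallest-integer solution (first nonzero entry positive) gives (3, 1, -1, -1, -1).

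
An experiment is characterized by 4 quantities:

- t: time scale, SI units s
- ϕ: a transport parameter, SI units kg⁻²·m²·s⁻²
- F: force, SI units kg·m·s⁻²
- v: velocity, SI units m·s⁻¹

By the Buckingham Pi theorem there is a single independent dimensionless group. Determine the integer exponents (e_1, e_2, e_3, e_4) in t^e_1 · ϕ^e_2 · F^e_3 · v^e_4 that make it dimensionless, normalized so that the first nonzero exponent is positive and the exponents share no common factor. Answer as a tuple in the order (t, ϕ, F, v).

(2, 1, 2, -4)

M: e_1·(0) + e_2·(-2) + e_3·(1) + e_4·(0) = 0
L: e_1·(0) + e_2·(2) + e_3·(1) + e_4·(1) = 0
T: e_1·(1) + e_2·(-2) + e_3·(-2) + e_4·(-1) = 0
Solving this homogeneous linear system for the smallest-integer solution (first nonzero entry positive) gives (2, 1, 2, -4).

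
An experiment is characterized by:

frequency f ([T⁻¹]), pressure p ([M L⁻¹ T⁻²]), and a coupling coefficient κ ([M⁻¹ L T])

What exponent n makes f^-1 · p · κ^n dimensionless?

1

Balance the M exponent: (-1)·n from κ, plus −(0) + (1) = 1 from the rest, must sum to zero.
−n + 1 = 0, so n = 1.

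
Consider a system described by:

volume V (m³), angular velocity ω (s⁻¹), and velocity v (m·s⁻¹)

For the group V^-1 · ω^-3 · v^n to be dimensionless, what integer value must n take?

3

Balance the L exponent: (1)·n from v, plus −(3) − 3·(0) = -3 from the rest, must sum to zero.
n − 3 = 0, so n = 3.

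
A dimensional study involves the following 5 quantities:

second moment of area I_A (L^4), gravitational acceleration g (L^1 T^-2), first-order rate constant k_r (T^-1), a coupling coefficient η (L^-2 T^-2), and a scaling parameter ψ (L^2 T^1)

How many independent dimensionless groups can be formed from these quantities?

3

There are 5 variables and 2 base dimensions (L, T).
The dimension matrix has rank 2.
Independent dimensionless groups: 5 − 2 = 3.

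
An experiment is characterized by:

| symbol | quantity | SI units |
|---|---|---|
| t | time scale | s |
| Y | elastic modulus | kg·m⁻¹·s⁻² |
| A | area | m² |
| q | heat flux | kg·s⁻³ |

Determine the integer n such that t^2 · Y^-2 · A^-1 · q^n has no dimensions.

Balance the M exponent: (1)·n from q, plus 2·(0) − 2·(1) − (0) = -2 from the rest, must sum to zero.
n − 2 = 0, so n = 2.

2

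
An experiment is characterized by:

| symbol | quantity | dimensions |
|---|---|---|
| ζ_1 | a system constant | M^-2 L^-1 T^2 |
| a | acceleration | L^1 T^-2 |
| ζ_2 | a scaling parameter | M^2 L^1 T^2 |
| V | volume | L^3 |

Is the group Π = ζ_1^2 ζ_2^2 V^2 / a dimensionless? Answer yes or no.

no

Sum the exponent of each base dimension across the product:
  M: 2·[ζ_1]_M − [a]_M + 2·[ζ_2]_M + 2·[V]_M = 2·(-2) − (0) + 2·(2) + 2·(0) = 0
  L: 2·[ζ_1]_L − [a]_L + 2·[ζ_2]_L + 2·[V]_L = 2·(-1) − (1) + 2·(1) + 2·(3) = 5
  T: 2·[ζ_1]_T − [a]_T + 2·[ζ_2]_T + 2·[V]_T = 2·(2) − (-2) + 2·(2) + 2·(0) = 10
Net dimensions [L⁵ T¹⁰] ≠ [1] — not dimensionless.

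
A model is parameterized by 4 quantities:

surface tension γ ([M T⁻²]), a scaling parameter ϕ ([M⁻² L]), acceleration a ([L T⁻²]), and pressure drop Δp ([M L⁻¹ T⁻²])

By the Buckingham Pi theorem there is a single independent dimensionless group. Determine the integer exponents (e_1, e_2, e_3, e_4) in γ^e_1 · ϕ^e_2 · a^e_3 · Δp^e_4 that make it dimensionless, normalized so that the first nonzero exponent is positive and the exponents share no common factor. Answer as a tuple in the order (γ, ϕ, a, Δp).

(3, 1, -2, -1)

M: e_1·(1) + e_2·(-2) + e_3·(0) + e_4·(1) = 0
L: e_1·(0) + e_2·(1) + e_3·(1) + e_4·(-1) = 0
T: e_1·(-2) + e_2·(0) + e_3·(-2) + e_4·(-2) = 0
Solving this homogeneous linear system for the smallest-integer solution (first nonzero entry positive) gives (3, 1, -2, -1).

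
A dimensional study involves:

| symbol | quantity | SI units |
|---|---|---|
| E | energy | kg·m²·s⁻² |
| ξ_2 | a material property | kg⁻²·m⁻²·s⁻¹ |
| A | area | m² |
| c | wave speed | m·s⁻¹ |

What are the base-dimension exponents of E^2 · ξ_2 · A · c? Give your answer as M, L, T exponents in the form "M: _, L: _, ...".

Collect each base-dimension exponent across the product:
  M: 2·(1) + (-2) + (0) + (0) = 0
  L: 2·(2) + (-2) + (2) + (1) = 5
  T: 2·(-2) + (-1) + (0) + (-1) = -6
So the dimensions are [L⁵ T⁻⁶].

M: 0, L: 5, T: -6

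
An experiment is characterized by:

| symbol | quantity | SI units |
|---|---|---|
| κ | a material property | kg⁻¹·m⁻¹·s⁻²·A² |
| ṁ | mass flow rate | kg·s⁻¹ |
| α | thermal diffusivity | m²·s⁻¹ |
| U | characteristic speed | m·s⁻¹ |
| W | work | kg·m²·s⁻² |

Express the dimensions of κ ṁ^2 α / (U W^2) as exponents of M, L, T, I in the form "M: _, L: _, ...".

Collect each base-dimension exponent across the product:
  M: (-1) + 2·(1) + (0) − (0) − 2·(1) = -1
  L: (-1) + 2·(0) + (2) − (1) − 2·(2) = -4
  T: (-2) + 2·(-1) + (-1) − (-1) − 2·(-2) = 0
  I: (2) + 2·(0) + (0) − (0) − 2·(0) = 2
So the dimensions are [M⁻¹ L⁻⁴ I²].

M: -1, L: -4, T: 0, I: 2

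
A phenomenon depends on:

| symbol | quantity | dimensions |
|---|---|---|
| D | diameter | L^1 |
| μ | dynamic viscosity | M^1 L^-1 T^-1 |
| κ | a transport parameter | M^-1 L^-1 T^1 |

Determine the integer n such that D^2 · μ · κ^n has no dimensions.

1

Balance the M exponent: (-1)·n from κ, plus 2·(0) + (1) = 1 from the rest, must sum to zero.
−n + 1 = 0, so n = 1.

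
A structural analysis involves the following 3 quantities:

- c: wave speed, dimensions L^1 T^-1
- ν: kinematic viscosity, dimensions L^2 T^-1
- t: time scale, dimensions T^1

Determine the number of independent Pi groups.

1

There are 3 variables and 2 base dimensions (L, T).
The dimension matrix has rank 2.
Independent dimensionless groups: 3 − 2 = 1.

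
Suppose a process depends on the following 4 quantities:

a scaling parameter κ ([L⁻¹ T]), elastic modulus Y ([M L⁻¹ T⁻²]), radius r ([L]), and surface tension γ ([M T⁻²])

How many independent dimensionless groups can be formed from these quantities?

1

There are 4 variables and 3 base dimensions (M, L, T).
The dimension matrix has rank 3.
Independent dimensionless groups: 4 − 3 = 1.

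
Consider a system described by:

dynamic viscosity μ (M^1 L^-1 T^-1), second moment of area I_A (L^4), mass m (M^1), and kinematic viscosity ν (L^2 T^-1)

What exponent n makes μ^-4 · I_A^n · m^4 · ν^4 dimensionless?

-3

Balance the L exponent: (4)·n from I_A, plus −4·(-1) + 4·(0) + 4·(2) = 12 from the rest, must sum to zero.
4n + 12 = 0, so n = -3.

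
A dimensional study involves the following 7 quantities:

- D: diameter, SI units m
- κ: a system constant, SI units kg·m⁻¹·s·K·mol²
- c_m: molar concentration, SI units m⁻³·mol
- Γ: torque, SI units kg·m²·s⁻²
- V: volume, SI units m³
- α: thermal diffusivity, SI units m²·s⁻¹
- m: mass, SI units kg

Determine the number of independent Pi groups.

There are 7 variables and 5 base dimensions (M, L, T, Θ, N).
The dimension matrix has rank 5.
Independent dimensionless groups: 7 − 5 = 2.

2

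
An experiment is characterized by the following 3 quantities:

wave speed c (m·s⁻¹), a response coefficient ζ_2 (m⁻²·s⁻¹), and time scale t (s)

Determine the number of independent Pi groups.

There are 3 variables and 2 base dimensions (L, T).
The dimension matrix has rank 2.
Independent dimensionless groups: 3 − 2 = 1.

1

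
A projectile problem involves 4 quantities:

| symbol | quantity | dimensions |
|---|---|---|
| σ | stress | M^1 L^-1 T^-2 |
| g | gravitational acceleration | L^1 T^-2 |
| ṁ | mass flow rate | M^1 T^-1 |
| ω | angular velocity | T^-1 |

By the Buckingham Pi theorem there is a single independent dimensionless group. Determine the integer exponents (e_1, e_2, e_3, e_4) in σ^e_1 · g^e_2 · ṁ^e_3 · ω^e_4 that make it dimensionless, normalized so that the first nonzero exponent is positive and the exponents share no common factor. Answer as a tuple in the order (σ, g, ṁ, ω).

(1, 1, -1, -3)

M: e_1·(1) + e_2·(0) + e_3·(1) + e_4·(0) = 0
L: e_1·(-1) + e_2·(1) + e_3·(0) + e_4·(0) = 0
T: e_1·(-2) + e_2·(-2) + e_3·(-1) + e_4·(-1) = 0
Solving this homogeneous linear system for the smallest-integer solution (first nonzero entry positive) gives (1, 1, -1, -3).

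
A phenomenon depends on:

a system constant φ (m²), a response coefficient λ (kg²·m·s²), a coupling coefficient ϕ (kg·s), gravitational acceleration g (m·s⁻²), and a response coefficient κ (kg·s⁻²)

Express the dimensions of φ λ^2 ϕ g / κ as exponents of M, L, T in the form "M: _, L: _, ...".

Collect each base-dimension exponent across the product:
  M: (0) + 2·(2) + (1) + (0) − (1) = 4
  L: (2) + 2·(1) + (0) + (1) − (0) = 5
  T: (0) + 2·(2) + (1) + (-2) − (-2) = 5
So the dimensions are [M⁴ L⁵ T⁵].

M: 4, L: 5, T: 5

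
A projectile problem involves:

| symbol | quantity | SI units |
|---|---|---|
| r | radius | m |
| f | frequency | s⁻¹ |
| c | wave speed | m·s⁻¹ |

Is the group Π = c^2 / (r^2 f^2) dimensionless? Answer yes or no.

Sum the exponent of each base dimension across the product:
  M: −2·[r]_M − 2·[f]_M + 2·[c]_M = −2·(0) − 2·(0) + 2·(0) = 0
  L: −2·[r]_L − 2·[f]_L + 2·[c]_L = −2·(1) − 2·(0) + 2·(1) = 0
  T: −2·[r]_T − 2·[f]_T + 2·[c]_T = −2·(0) − 2·(-1) + 2·(-1) = 0
All base exponents vanish — dimensionless.

yes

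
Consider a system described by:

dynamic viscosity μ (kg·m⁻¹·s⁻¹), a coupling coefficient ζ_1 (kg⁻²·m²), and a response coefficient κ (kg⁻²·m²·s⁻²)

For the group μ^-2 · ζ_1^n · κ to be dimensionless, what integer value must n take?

Balance the M exponent: (-2)·n from ζ_1, plus −2·(1) + (-2) = -4 from the rest, must sum to zero.
-2n − 4 = 0, so n = -2.

-2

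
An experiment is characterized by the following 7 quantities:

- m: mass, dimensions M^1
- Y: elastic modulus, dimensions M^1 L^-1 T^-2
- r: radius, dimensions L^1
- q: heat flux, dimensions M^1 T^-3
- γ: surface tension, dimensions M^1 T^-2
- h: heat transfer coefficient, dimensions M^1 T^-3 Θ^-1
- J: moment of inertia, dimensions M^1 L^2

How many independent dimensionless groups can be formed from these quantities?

There are 7 variables and 4 base dimensions (M, L, T, Θ).
The dimension matrix has rank 4.
Independent dimensionless groups: 7 − 4 = 3.

3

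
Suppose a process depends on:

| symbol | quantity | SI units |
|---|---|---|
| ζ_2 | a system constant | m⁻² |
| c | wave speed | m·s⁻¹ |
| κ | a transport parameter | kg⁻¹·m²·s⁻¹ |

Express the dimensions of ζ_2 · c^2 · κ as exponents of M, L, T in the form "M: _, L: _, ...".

M: -1, L: 2, T: -3

Collect each base-dimension exponent across the product:
  M: (0) + 2·(0) + (-1) = -1
  L: (-2) + 2·(1) + (2) = 2
  T: (0) + 2·(-1) + (-1) = -3
So the dimensions are [M⁻¹ L² T⁻³].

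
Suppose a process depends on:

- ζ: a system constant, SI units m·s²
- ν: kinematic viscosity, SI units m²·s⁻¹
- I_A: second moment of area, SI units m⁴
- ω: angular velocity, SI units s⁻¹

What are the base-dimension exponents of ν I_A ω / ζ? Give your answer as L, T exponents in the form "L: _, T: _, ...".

Collect each base-dimension exponent across the product:
  L: −(1) + (2) + (4) + (0) = 5
  T: −(2) + (-1) + (0) + (-1) = -4
So the dimensions are [L⁵ T⁻⁴].

L: 5, T: -4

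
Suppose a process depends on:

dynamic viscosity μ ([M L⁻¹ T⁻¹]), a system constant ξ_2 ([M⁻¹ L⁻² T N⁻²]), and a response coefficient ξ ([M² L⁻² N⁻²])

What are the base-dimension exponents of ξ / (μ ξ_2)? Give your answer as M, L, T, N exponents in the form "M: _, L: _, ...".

M: 2, L: 1, T: 0, N: 0

Collect each base-dimension exponent across the product:
  M: −(1) − (-1) + (2) = 2
  L: −(-1) − (-2) + (-2) = 1
  T: −(-1) − (1) + (0) = 0
  N: −(0) − (-2) + (-2) = 0
So the dimensions are [M² L].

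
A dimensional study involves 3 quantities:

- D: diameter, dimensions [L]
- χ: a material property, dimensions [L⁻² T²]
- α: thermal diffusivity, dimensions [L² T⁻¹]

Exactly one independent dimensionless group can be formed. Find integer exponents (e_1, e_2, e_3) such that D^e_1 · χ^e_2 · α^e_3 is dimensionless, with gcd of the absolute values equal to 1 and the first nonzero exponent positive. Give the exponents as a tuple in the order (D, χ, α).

(2, -1, -2)

L: e_1·(1) + e_2·(-2) + e_3·(2) = 0
T: e_1·(0) + e_2·(2) + e_3·(-1) = 0
Solving this homogeneous linear system for the smallest-integer solution (first nonzero entry positive) gives (2, -1, -2).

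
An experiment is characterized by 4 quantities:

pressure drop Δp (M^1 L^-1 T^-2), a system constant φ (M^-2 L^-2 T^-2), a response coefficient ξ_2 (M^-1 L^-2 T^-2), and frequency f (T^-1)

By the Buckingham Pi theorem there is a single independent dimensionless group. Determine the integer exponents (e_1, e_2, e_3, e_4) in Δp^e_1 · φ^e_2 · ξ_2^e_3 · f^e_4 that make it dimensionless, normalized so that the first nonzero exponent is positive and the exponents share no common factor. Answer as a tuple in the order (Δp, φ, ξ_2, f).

(2, 3, -4, -2)

M: e_1·(1) + e_2·(-2) + e_3·(-1) + e_4·(0) = 0
L: e_1·(-1) + e_2·(-2) + e_3·(-2) + e_4·(0) = 0
T: e_1·(-2) + e_2·(-2) + e_3·(-2) + e_4·(-1) = 0
Solving this homogeneous linear system for the smallest-integer solution (first nonzero entry positive) gives (2, 3, -4, -2).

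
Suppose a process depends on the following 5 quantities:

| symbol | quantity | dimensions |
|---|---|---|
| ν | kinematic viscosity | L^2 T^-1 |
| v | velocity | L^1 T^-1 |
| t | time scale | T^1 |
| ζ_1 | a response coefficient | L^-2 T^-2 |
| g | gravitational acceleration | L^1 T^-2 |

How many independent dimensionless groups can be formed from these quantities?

There are 5 variables and 2 base dimensions (L, T).
The dimension matrix has rank 2.
Independent dimensionless groups: 5 − 2 = 3.

3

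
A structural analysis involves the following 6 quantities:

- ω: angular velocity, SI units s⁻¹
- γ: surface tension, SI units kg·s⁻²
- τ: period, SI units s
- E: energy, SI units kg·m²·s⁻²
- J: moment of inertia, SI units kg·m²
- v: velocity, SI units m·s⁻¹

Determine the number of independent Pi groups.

3

There are 6 variables and 3 base dimensions (M, L, T).
The dimension matrix has rank 3.
Independent dimensionless groups: 6 − 3 = 3.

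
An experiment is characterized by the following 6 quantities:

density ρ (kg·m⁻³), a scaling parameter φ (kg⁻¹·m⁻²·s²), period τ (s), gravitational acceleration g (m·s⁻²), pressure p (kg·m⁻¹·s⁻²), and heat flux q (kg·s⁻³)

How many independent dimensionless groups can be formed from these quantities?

3

There are 6 variables and 3 base dimensions (M, L, T).
The dimension matrix has rank 3.
Independent dimensionless groups: 6 − 3 = 3.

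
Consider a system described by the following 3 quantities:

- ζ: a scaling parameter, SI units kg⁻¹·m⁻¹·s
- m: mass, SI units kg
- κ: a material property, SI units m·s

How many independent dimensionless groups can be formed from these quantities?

0

There are 3 variables and 3 base dimensions (M, L, T).
The dimension matrix has rank 3.
Independent dimensionless groups: 3 − 3 = 0.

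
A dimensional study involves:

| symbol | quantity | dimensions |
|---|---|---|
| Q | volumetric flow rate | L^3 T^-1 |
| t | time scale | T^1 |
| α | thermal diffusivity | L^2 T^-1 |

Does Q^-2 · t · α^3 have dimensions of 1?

Sum the exponent of each base dimension across the product:
  M: −2·[Q]_M + [t]_M + 3·[α]_M = −2·(0) + (0) + 3·(0) = 0
  L: −2·[Q]_L + [t]_L + 3·[α]_L = −2·(3) + (0) + 3·(2) = 0
  T: −2·[Q]_T + [t]_T + 3·[α]_T = −2·(-1) + (1) + 3·(-1) = 0
  N: −2·[Q]_N + [t]_N + 3·[α]_N = −2·(0) + (0) + 3·(0) = 0
All base exponents vanish — dimensionless.

yes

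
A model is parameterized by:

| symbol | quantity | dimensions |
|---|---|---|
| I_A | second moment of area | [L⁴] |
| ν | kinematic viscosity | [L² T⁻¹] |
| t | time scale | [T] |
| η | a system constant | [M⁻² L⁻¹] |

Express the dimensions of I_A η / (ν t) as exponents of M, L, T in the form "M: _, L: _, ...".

M: -2, L: 1, T: 0

Collect each base-dimension exponent across the product:
  M: (0) − (0) − (0) + (-2) = -2
  L: (4) − (2) − (0) + (-1) = 1
  T: (0) − (-1) − (1) + (0) = 0
So the dimensions are [M⁻² L].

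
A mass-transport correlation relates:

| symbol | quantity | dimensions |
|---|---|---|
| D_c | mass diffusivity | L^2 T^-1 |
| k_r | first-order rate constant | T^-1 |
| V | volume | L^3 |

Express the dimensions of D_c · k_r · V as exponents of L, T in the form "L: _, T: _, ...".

L: 5, T: -2

Collect each base-dimension exponent across the product:
  L: (2) + (0) + (3) = 5
  T: (-1) + (-1) + (0) = -2
So the dimensions are [L⁵ T⁻²].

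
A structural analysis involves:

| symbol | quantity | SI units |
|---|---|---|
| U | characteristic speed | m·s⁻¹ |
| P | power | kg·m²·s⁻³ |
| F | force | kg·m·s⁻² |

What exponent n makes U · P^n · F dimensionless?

Balance the M exponent: (1)·n from P, plus (0) + (1) = 1 from the rest, must sum to zero.
n + 1 = 0, so n = -1.

-1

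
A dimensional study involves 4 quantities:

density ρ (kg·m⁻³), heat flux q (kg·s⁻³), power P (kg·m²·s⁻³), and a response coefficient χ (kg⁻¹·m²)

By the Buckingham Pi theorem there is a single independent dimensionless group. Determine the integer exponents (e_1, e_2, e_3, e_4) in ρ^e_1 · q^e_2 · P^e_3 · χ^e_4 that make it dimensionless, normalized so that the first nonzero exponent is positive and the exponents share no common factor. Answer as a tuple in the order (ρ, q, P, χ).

M: e_1·(1) + e_2·(1) + e_3·(1) + e_4·(-1) = 0
L: e_1·(-3) + e_2·(0) + e_3·(2) + e_4·(2) = 0
T: e_1·(0) + e_2·(-3) + e_3·(-3) + e_4·(0) = 0
Solving this homogeneous linear system for the smallest-integer solution (first nonzero entry positive) gives (2, -1, 1, 2).

(2, -1, 1, 2)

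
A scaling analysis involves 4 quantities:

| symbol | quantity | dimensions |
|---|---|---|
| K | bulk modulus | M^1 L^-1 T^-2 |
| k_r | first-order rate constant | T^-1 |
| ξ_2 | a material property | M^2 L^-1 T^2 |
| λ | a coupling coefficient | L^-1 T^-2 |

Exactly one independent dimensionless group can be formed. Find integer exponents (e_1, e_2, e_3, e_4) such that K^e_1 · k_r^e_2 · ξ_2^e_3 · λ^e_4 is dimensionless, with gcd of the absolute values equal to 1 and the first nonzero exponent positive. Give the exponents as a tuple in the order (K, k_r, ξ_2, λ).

M: e_1·(1) + e_2·(0) + e_3·(2) + e_4·(0) = 0
L: e_1·(-1) + e_2·(0) + e_3·(-1) + e_4·(-1) = 0
T: e_1·(-2) + e_2·(-1) + e_3·(2) + e_4·(-2) = 0
Solving this homogeneous linear system for the smallest-integer solution (first nonzero entry positive) gives (2, -4, -1, -1).

(2, -4, -1, -1)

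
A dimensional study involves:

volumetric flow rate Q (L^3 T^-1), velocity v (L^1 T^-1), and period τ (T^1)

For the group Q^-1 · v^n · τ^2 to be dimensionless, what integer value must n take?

3

Balance the L exponent: (1)·n from v, plus −(3) + 2·(0) = -3 from the rest, must sum to zero.
n − 3 = 0, so n = 3.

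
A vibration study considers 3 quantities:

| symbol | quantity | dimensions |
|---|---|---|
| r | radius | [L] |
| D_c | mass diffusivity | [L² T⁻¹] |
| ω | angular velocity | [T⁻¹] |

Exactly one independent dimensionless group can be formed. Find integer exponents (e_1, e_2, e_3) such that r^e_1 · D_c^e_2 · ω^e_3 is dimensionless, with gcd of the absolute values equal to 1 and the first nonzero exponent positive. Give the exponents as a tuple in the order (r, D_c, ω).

L: e_1·(1) + e_2·(2) + e_3·(0) = 0
T: e_1·(0) + e_2·(-1) + e_3·(-1) = 0
Solving this homogeneous linear system for the smallest-integer solution (first nonzero entry positive) gives (2, -1, 1).

(2, -1, 1)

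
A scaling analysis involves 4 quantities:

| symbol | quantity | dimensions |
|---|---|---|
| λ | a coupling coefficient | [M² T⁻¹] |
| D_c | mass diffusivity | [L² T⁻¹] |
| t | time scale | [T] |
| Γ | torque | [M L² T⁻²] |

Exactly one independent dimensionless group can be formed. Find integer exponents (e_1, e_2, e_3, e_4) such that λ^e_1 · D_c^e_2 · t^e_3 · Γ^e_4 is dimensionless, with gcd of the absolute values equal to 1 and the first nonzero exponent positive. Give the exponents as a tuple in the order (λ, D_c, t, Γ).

(1, 2, -1, -2)

M: e_1·(2) + e_2·(0) + e_3·(0) + e_4·(1) = 0
L: e_1·(0) + e_2·(2) + e_3·(0) + e_4·(2) = 0
T: e_1·(-1) + e_2·(-1) + e_3·(1) + e_4·(-2) = 0
Solving this homogeneous linear system for the smallest-integer solution (first nonzero entry positive) gives (1, 2, -1, -2).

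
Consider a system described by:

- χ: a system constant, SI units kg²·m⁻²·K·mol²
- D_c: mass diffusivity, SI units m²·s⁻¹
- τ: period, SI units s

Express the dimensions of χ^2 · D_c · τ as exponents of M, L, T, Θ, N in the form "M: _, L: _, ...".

M: 4, L: -2, T: 0, Θ: 2, N: 4

Collect each base-dimension exponent across the product:
  M: 2·(2) + (0) + (0) = 4
  L: 2·(-2) + (2) + (0) = -2
  T: 2·(0) + (-1) + (1) = 0
  Θ: 2·(1) + (0) + (0) = 2
  N: 2·(2) + (0) + (0) = 4
So the dimensions are [M⁴ L⁻² Θ² N⁴].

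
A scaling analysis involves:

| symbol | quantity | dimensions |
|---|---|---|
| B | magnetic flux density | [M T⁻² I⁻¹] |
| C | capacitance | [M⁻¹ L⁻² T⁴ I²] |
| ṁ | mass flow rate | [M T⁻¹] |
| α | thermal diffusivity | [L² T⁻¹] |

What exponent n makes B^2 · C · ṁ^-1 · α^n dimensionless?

1

Balance the L exponent: (2)·n from α, plus 2·(0) + (-2) − (0) = -2 from the rest, must sum to zero.
2n − 2 = 0, so n = 1.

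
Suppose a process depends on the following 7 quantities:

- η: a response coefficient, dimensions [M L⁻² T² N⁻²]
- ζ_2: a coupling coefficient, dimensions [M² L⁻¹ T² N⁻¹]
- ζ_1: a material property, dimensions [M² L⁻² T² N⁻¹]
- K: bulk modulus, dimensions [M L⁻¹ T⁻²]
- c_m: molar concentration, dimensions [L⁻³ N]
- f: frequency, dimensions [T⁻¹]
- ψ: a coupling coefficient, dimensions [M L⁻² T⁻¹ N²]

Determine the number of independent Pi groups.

3

There are 7 variables and 4 base dimensions (M, L, T, N).
The dimension matrix has rank 4.
Independent dimensionless groups: 7 − 4 = 3.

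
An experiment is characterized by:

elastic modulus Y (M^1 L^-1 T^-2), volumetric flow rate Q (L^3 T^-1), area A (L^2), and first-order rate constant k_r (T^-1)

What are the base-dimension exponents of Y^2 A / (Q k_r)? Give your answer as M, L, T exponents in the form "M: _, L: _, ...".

Collect each base-dimension exponent across the product:
  M: 2·(1) − (0) + (0) − (0) = 2
  L: 2·(-1) − (3) + (2) − (0) = -3
  T: 2·(-2) − (-1) + (0) − (-1) = -2
So the dimensions are [M² L⁻³ T⁻²].

M: 2, L: -3, T: -2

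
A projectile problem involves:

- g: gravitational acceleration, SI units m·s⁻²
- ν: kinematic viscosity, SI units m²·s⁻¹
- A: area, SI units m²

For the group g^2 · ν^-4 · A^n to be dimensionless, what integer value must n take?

3

Balance the L exponent: (2)·n from A, plus 2·(1) − 4·(2) = -6 from the rest, must sum to zero.
2n − 6 = 0, so n = 3.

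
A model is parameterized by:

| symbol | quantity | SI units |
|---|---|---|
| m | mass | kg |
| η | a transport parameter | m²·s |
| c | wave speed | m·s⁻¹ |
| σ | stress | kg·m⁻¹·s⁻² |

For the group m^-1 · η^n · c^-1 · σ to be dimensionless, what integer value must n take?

Balance the L exponent: (2)·n from η, plus −(0) − (1) + (-1) = -2 from the rest, must sum to zero.
2n − 2 = 0, so n = 1.

1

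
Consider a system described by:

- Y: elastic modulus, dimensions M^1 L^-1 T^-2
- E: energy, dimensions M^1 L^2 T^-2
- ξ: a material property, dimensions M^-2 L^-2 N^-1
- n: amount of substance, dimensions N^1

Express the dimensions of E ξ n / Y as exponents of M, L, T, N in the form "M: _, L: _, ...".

M: -2, L: 1, T: 0, N: 0

Collect each base-dimension exponent across the product:
  M: −(1) + (1) + (-2) + (0) = -2
  L: −(-1) + (2) + (-2) + (0) = 1
  T: −(-2) + (-2) + (0) + (0) = 0
  N: −(0) + (0) + (-1) + (1) = 0
So the dimensions are [M⁻² L].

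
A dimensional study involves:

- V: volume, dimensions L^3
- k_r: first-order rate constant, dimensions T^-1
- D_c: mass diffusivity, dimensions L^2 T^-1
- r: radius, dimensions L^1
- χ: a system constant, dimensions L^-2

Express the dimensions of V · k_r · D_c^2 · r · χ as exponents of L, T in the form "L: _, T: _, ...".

Collect each base-dimension exponent across the product:
  L: (3) + (0) + 2·(2) + (1) + (-2) = 6
  T: (0) + (-1) + 2·(-1) + (0) + (0) = -3
So the dimensions are [L⁶ T⁻³].

L: 6, T: -3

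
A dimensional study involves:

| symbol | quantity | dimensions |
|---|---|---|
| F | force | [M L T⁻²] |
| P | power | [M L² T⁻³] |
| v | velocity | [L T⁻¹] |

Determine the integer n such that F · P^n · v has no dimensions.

Balance the M exponent: (1)·n from P, plus (1) + (0) = 1 from the rest, must sum to zero.
n + 1 = 0, so n = -1.

-1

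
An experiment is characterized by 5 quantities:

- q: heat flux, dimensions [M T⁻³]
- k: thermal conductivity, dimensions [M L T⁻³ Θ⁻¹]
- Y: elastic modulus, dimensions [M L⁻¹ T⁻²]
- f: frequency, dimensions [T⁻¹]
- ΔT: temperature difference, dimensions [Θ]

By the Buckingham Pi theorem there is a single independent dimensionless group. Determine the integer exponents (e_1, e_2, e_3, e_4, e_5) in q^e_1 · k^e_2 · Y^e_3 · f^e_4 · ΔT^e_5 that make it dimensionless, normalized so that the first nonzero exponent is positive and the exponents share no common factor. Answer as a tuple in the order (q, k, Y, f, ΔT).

(2, -1, -1, -1, -1)

M: e_1·(1) + e_2·(1) + e_3·(1) + e_4·(0) + e_5·(0) = 0
L: e_1·(0) + e_2·(1) + e_3·(-1) + e_4·(0) + e_5·(0) = 0
T: e_1·(-3) + e_2·(-3) + e_3·(-2) + e_4·(-1) + e_5·(0) = 0
Θ: e_1·(0) + e_2·(-1) + e_3·(0) + e_4·(0) + e_5·(1) = 0
Solving this homogeneous linear system for the smallest-integer solution (first nonzero entry positive) gives (2, -1, -1, -1, -1).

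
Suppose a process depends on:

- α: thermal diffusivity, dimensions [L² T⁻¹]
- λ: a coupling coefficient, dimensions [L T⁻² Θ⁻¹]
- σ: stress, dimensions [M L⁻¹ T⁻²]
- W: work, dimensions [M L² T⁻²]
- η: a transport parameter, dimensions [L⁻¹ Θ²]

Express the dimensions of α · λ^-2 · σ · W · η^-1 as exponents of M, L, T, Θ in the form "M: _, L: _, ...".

Collect each base-dimension exponent across the product:
  M: (0) − 2·(0) + (1) + (1) − (0) = 2
  L: (2) − 2·(1) + (-1) + (2) − (-1) = 2
  T: (-1) − 2·(-2) + (-2) + (-2) − (0) = -1
  Θ: (0) − 2·(-1) + (0) + (0) − (2) = 0
So the dimensions are [M² L² T⁻¹].

M: 2, L: 2, T: -1, Θ: 0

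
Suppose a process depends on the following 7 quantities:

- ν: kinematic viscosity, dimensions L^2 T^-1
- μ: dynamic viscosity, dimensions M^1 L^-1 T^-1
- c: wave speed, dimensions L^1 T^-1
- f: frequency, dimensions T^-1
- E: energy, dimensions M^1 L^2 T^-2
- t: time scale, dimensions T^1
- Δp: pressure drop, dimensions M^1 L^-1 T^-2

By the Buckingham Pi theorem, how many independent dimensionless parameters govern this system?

There are 7 variables and 3 base dimensions (M, L, T).
The dimension matrix has rank 3.
Independent dimensionless groups: 7 − 3 = 4.

4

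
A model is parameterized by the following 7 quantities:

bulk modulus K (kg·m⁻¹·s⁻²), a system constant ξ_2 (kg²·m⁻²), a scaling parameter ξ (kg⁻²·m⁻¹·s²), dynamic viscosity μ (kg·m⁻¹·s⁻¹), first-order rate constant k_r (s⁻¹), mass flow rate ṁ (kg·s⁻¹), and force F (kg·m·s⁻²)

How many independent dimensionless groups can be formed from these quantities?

There are 7 variables and 3 base dimensions (M, L, T).
The dimension matrix has rank 3.
Independent dimensionless groups: 7 − 3 = 4.

4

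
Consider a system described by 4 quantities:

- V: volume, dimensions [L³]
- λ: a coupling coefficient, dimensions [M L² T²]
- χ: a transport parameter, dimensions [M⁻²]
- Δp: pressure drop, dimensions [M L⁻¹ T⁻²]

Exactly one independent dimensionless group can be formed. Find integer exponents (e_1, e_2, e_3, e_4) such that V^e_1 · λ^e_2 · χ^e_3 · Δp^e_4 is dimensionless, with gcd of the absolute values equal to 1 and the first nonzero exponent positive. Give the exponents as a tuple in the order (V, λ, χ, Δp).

M: e_1·(0) + e_2·(1) + e_3·(-2) + e_4·(1) = 0
L: e_1·(3) + e_2·(2) + e_3·(0) + e_4·(-1) = 0
T: e_1·(0) + e_2·(2) + e_3·(0) + e_4·(-2) = 0
Solving this homogeneous linear system for the smallest-integer solution (first nonzero entry positive) gives (1, -3, -3, -3).

(1, -3, -3, -3)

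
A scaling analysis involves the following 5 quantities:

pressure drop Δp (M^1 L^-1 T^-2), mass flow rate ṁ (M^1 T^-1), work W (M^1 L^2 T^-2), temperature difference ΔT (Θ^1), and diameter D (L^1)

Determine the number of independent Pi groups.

There are 5 variables and 4 base dimensions (M, L, T, Θ).
The dimension matrix has rank 4.
Independent dimensionless groups: 5 − 4 = 1.

1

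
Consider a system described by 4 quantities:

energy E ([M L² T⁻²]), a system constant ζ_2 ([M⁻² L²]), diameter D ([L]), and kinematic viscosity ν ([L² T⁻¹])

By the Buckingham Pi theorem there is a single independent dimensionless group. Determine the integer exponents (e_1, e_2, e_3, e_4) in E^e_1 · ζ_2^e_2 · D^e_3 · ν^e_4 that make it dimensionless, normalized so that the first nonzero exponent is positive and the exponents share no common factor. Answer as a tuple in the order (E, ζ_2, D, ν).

(2, 1, 2, -4)

M: e_1·(1) + e_2·(-2) + e_3·(0) + e_4·(0) = 0
L: e_1·(2) + e_2·(2) + e_3·(1) + e_4·(2) = 0
T: e_1·(-2) + e_2·(0) + e_3·(0) + e_4·(-1) = 0
Solving this homogeneous linear system for the smallest-integer solution (first nonzero entry positive) gives (2, 1, 2, -4).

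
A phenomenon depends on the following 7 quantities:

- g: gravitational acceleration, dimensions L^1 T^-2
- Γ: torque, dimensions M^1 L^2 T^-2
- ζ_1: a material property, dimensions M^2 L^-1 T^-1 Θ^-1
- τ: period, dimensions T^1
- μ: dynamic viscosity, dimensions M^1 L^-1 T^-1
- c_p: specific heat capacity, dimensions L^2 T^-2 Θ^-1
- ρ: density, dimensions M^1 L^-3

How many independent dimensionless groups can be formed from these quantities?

3

There are 7 variables and 4 base dimensions (M, L, T, Θ).
The dimension matrix has rank 4.
Independent dimensionless groups: 7 − 4 = 3.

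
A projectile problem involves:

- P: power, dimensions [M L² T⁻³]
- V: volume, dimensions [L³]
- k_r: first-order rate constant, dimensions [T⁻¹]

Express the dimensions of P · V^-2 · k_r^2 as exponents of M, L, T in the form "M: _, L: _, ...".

Collect each base-dimension exponent across the product:
  M: (1) − 2·(0) + 2·(0) = 1
  L: (2) − 2·(3) + 2·(0) = -4
  T: (-3) − 2·(0) + 2·(-1) = -5
So the dimensions are [M L⁻⁴ T⁻⁵].

M: 1, L: -4, T: -5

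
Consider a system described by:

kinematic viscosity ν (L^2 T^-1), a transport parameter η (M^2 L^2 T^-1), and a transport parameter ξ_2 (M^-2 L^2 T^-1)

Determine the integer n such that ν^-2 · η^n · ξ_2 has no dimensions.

Balance the M exponent: (2)·n from η, plus −2·(0) + (-2) = -2 from the rest, must sum to zero.
2n − 2 = 0, so n = 1.

1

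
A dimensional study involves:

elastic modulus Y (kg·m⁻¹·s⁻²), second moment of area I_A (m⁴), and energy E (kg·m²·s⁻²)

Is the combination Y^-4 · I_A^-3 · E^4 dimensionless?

Sum the exponent of each base dimension across the product:
  M: −4·[Y]_M − 3·[I_A]_M + 4·[E]_M = −4·(1) − 3·(0) + 4·(1) = 0
  L: −4·[Y]_L − 3·[I_A]_L + 4·[E]_L = −4·(-1) − 3·(4) + 4·(2) = 0
  T: −4·[Y]_T − 3·[I_A]_T + 4·[E]_T = −4·(-2) − 3·(0) + 4·(-2) = 0
  N: −4·[Y]_N − 3·[I_A]_N + 4·[E]_N = −4·(0) − 3·(0) + 4·(0) = 0
All base exponents vanish — dimensionless.

yes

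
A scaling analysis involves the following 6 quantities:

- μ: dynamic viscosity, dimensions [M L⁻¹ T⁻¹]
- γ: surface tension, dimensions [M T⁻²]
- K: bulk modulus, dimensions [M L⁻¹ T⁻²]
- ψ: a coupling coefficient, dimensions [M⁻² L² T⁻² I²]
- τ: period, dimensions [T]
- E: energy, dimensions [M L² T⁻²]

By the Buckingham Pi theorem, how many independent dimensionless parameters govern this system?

There are 6 variables and 4 base dimensions (M, L, T, I).
The dimension matrix has rank 4.
Independent dimensionless groups: 6 − 4 = 2.

2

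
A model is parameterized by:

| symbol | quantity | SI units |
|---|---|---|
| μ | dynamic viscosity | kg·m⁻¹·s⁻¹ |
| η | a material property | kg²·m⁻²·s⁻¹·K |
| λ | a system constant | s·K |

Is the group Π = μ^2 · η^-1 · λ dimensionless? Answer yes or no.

Sum the exponent of each base dimension across the product:
  M: 2·[μ]_M − [η]_M + [λ]_M = 2·(1) − (2) + (0) = 0
  L: 2·[μ]_L − [η]_L + [λ]_L = 2·(-1) − (-2) + (0) = 0
  T: 2·[μ]_T − [η]_T + [λ]_T = 2·(-1) − (-1) + (1) = 0
  Θ: 2·[μ]_Θ − [η]_Θ + [λ]_Θ = 2·(0) − (1) + (1) = 0
All base exponents vanish — dimensionless.

yes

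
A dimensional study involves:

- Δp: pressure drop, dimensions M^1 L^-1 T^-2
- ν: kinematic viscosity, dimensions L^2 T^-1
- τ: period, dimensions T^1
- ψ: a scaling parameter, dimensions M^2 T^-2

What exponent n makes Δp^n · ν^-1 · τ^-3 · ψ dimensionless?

-2

Balance the M exponent: (1)·n from Δp, plus −(0) − 3·(0) + (2) = 2 from the rest, must sum to zero.
n + 2 = 0, so n = -2.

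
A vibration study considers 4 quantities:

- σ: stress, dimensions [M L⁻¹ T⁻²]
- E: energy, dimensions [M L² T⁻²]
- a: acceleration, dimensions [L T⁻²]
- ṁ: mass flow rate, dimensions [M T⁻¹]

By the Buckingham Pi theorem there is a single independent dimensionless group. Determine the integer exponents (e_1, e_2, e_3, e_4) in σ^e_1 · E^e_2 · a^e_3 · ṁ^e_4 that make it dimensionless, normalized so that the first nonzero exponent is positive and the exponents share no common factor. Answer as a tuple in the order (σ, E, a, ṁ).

(1, 1, -1, -2)

M: e_1·(1) + e_2·(1) + e_3·(0) + e_4·(1) = 0
L: e_1·(-1) + e_2·(2) + e_3·(1) + e_4·(0) = 0
T: e_1·(-2) + e_2·(-2) + e_3·(-2) + e_4·(-1) = 0
Solving this homogeneous linear system for the smallest-integer solution (first nonzero entry positive) gives (1, 1, -1, -2).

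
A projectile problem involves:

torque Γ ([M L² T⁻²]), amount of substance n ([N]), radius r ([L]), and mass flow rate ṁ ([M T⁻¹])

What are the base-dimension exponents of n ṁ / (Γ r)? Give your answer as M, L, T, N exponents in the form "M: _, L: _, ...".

Collect each base-dimension exponent across the product:
  M: −(1) + (0) − (0) + (1) = 0
  L: −(2) + (0) − (1) + (0) = -3
  T: −(-2) + (0) − (0) + (-1) = 1
  N: −(0) + (1) − (0) + (0) = 1
So the dimensions are [L⁻³ T N].

M: 0, L: -3, T: 1, N: 1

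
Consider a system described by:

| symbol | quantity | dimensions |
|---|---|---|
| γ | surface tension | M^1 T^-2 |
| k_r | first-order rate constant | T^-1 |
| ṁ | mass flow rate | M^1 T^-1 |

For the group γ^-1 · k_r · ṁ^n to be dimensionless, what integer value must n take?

Balance the M exponent: (1)·n from ṁ, plus −(1) + (0) = -1 from the rest, must sum to zero.
n − 1 = 0, so n = 1.

1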